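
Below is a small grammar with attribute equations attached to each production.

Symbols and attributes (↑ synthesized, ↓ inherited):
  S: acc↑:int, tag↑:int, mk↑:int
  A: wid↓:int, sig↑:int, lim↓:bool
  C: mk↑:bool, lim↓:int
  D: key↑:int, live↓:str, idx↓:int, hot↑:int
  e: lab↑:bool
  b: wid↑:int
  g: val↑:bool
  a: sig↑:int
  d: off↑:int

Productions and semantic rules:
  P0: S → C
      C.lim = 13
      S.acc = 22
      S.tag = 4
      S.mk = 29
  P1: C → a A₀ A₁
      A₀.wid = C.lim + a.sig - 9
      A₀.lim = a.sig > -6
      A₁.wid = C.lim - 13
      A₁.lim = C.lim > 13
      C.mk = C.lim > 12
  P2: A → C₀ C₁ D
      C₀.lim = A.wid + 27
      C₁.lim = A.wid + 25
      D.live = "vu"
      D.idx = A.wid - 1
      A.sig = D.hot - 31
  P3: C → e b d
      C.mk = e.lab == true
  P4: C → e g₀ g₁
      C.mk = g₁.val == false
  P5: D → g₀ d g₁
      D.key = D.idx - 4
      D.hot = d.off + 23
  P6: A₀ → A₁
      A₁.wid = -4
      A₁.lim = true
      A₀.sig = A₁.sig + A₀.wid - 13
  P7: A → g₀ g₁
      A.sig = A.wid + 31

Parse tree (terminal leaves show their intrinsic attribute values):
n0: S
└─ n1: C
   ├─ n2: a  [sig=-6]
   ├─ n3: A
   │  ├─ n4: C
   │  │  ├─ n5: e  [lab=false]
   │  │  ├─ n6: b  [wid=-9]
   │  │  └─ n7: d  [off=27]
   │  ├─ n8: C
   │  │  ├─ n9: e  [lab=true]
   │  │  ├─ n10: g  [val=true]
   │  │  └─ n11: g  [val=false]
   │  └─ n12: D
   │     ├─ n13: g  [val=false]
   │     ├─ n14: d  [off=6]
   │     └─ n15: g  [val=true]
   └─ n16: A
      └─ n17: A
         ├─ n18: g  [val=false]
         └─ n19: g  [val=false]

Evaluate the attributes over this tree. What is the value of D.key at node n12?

1. n1.lim = 13  [13]
2. n2.sig = -6  [terminal]
3. n3.wid = -2  [C.lim + a.sig - 9]
4. n3.lim = false  [a.sig > -6]
5. n4.lim = 25  [A.wid + 27]
6. n5.lab = false  [terminal]
7. n6.wid = -9  [terminal]
8. n7.off = 27  [terminal]
9. n4.mk = false  [e.lab == true]
10. n8.lim = 23  [A.wid + 25]
11. n9.lab = true  [terminal]
12. n10.val = true  [terminal]
13. n11.val = false  [terminal]
14. n8.mk = true  [g₁.val == false]
15. n12.live = "vu"  ["vu"]
16. n12.idx = -3  [A.wid - 1]
17. n13.val = false  [terminal]
18. n14.off = 6  [terminal]
19. n15.val = true  [terminal]
20. n12.key = -7  [D.idx - 4]
21. n12.hot = 29  [d.off + 23]
22. n3.sig = -2  [D.hot - 31]
23. n16.wid = 0  [C.lim - 13]
24. n16.lim = false  [C.lim > 13]
25. n17.wid = -4  [-4]
26. n17.lim = true  [true]
27. n18.val = false  [terminal]
28. n19.val = false  [terminal]
29. n17.sig = 27  [A.wid + 31]
30. n16.sig = 14  [A₁.sig + A₀.wid - 13]
31. n1.mk = true  [C.lim > 12]
32. n0.acc = 22  [22]
33. n0.tag = 4  [4]
34. n0.mk = 29  [29]

-7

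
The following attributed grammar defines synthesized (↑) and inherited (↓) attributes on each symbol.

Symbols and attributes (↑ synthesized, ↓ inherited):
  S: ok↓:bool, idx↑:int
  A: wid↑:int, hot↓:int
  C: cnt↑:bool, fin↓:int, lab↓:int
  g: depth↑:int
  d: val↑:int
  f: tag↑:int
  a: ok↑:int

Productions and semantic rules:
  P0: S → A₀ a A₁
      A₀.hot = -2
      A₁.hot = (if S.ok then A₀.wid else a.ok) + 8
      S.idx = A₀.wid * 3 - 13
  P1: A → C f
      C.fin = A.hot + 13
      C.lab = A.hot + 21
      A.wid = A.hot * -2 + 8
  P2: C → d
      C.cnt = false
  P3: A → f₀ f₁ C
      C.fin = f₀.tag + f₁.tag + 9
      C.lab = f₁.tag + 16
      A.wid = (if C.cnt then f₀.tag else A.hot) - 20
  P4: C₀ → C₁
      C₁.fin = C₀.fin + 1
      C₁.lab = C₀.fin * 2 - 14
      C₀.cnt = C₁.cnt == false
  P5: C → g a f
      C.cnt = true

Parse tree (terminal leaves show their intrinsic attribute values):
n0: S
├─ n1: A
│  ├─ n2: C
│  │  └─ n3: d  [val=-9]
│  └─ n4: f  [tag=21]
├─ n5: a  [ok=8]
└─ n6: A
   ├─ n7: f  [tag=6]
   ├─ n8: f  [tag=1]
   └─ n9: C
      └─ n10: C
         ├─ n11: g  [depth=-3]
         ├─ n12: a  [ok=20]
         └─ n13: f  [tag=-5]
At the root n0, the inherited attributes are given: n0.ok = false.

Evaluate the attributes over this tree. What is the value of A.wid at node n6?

1. n0.ok = false  [given at root]
2. n1.hot = -2  [-2]
3. n2.fin = 11  [A.hot + 13]
4. n2.lab = 19  [A.hot + 21]
5. n3.val = -9  [terminal]
6. n2.cnt = false  [false]
7. n4.tag = 21  [terminal]
8. n1.wid = 12  [A.hot * -2 + 8]
9. n5.ok = 8  [terminal]
10. n6.hot = 16  [(if S.ok then A₀.wid else a.ok) + 8]
11. n7.tag = 6  [terminal]
12. n8.tag = 1  [terminal]
13. n9.fin = 16  [f₀.tag + f₁.tag + 9]
14. n9.lab = 17  [f₁.tag + 16]
15. n10.fin = 17  [C₀.fin + 1]
16. n10.lab = 18  [C₀.fin * 2 - 14]
17. n11.depth = -3  [terminal]
18. n12.ok = 20  [terminal]
19. n13.tag = -5  [terminal]
20. n10.cnt = true  [true]
21. n9.cnt = false  [C₁.cnt == false]
22. n6.wid = -4  [(if C.cnt then f₀.tag else A.hot) - 20]
23. n0.idx = 23  [A₀.wid * 3 - 13]

-4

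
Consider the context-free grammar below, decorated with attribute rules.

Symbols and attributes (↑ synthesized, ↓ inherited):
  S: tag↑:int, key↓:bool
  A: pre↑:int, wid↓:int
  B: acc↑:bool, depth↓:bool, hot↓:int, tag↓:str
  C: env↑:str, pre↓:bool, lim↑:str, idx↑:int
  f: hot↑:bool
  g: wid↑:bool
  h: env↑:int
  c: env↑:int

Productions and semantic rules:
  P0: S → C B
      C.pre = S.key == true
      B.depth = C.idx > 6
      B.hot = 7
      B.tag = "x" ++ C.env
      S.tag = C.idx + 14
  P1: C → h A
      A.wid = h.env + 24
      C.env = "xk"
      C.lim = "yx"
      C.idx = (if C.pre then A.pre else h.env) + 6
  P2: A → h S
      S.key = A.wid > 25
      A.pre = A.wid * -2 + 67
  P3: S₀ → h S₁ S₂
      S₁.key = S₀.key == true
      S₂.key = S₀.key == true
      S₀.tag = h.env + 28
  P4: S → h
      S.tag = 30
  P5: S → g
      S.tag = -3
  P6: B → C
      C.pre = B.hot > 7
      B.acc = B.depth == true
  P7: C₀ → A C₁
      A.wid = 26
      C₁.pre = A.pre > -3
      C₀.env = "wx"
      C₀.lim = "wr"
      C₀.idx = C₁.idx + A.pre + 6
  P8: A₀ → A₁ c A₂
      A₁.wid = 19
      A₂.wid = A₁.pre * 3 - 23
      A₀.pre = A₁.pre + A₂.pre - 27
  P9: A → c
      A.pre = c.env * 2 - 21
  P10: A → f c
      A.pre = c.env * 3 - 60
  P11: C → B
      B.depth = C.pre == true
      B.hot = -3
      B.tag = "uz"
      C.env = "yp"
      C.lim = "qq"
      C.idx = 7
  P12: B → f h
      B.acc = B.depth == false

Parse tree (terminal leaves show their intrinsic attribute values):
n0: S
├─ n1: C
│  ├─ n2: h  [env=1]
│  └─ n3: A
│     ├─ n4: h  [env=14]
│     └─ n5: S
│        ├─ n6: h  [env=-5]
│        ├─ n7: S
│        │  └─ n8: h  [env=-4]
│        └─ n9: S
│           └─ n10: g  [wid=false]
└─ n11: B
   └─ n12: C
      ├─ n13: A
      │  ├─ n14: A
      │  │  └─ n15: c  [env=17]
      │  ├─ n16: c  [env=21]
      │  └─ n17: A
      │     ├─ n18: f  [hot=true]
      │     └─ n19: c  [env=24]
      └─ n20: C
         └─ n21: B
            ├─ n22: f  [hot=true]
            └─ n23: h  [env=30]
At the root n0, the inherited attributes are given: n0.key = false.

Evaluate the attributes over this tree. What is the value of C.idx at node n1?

7

1. n0.key = false  [given at root]
2. n1.pre = false  [S.key == true]
3. n2.env = 1  [terminal]
4. n3.wid = 25  [h.env + 24]
5. n4.env = 14  [terminal]
6. n5.key = false  [A.wid > 25]
7. n6.env = -5  [terminal]
8. n7.key = false  [S₀.key == true]
9. n8.env = -4  [terminal]
10. n7.tag = 30  [30]
11. n9.key = false  [S₀.key == true]
12. n10.wid = false  [terminal]
13. n9.tag = -3  [-3]
14. n5.tag = 23  [h.env + 28]
15. n3.pre = 17  [A.wid * -2 + 67]
16. n1.env = "xk"  ["xk"]
17. n1.lim = "yx"  ["yx"]
18. n1.idx = 7  [(if C.pre then A.pre else h.env) + 6]
19. n11.depth = true  [C.idx > 6]
20. n11.hot = 7  [7]
21. n11.tag = "xxk"  ["x" ++ C.env]
22. n12.pre = false  [B.hot > 7]
23. n13.wid = 26  [26]
24. n14.wid = 19  [19]
25. n15.env = 17  [terminal]
26. n14.pre = 13  [c.env * 2 - 21]
27. n16.env = 21  [terminal]
28. n17.wid = 16  [A₁.pre * 3 - 23]
29. n18.hot = true  [terminal]
30. n19.env = 24  [terminal]
31. n17.pre = 12  [c.env * 3 - 60]
32. n13.pre = -2  [A₁.pre + A₂.pre - 27]
33. n20.pre = true  [A.pre > -3]
34. n21.depth = true  [C.pre == true]
35. n21.hot = -3  [-3]
36. n21.tag = "uz"  ["uz"]
37. n22.hot = true  [terminal]
38. n23.env = 30  [terminal]
39. n21.acc = false  [B.depth == false]
40. n20.env = "yp"  ["yp"]
41. n20.lim = "qq"  ["qq"]
42. n20.idx = 7  [7]
43. n12.env = "wx"  ["wx"]
44. n12.lim = "wr"  ["wr"]
45. n12.idx = 11  [C₁.idx + A.pre + 6]
46. n11.acc = true  [B.depth == true]
47. n0.tag = 21  [C.idx + 14]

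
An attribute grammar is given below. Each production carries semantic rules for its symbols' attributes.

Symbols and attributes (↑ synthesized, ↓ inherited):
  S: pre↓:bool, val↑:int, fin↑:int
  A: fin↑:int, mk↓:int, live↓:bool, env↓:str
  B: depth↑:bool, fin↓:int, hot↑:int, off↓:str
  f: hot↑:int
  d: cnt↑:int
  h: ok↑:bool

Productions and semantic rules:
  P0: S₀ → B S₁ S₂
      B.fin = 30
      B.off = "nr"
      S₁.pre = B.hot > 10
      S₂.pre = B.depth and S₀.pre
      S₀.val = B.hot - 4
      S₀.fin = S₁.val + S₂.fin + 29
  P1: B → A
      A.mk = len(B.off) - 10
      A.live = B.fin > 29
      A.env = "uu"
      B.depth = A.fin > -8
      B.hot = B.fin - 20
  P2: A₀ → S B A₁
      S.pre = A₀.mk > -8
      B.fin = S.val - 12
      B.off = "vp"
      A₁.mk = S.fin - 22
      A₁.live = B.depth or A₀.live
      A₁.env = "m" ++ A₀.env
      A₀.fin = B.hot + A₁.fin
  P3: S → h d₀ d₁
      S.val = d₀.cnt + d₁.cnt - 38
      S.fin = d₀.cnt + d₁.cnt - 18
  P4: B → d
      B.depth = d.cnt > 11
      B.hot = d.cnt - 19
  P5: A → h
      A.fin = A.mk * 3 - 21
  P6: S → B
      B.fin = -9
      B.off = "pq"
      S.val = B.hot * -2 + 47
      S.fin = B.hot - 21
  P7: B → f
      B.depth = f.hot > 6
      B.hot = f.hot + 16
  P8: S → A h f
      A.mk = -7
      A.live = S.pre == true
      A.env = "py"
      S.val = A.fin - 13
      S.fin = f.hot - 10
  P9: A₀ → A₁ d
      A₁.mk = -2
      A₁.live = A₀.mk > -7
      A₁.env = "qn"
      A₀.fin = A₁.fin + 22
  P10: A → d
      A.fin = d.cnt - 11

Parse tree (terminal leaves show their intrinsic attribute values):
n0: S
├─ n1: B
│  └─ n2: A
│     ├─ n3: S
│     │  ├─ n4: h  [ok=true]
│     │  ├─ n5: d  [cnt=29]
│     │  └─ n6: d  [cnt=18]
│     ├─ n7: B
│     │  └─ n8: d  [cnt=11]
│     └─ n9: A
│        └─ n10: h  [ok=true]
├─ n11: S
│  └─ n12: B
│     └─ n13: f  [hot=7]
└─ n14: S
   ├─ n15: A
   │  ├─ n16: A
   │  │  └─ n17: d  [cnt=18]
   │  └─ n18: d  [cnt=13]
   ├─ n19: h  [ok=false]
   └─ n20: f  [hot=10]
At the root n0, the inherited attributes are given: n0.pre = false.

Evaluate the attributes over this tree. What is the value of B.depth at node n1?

1. n0.pre = false  [given at root]
2. n1.fin = 30  [30]
3. n1.off = "nr"  ["nr"]
4. n2.mk = -8  [len(B.off) - 10]
5. n2.live = true  [B.fin > 29]
6. n2.env = "uu"  ["uu"]
7. n3.pre = false  [A₀.mk > -8]
8. n4.ok = true  [terminal]
9. n5.cnt = 29  [terminal]
10. n6.cnt = 18  [terminal]
11. n3.val = 9  [d₀.cnt + d₁.cnt - 38]
12. n3.fin = 29  [d₀.cnt + d₁.cnt - 18]
13. n7.fin = -3  [S.val - 12]
14. n7.off = "vp"  ["vp"]
15. n8.cnt = 11  [terminal]
16. n7.depth = false  [d.cnt > 11]
17. n7.hot = -8  [d.cnt - 19]
18. n9.mk = 7  [S.fin - 22]
19. n9.live = true  [B.depth or A₀.live]
20. n9.env = "muu"  ["m" ++ A₀.env]
21. n10.ok = true  [terminal]
22. n9.fin = 0  [A.mk * 3 - 21]
23. n2.fin = -8  [B.hot + A₁.fin]
24. n1.depth = false  [A.fin > -8]
25. n1.hot = 10  [B.fin - 20]
26. n11.pre = false  [B.hot > 10]
27. n12.fin = -9  [-9]
28. n12.off = "pq"  ["pq"]
29. n13.hot = 7  [terminal]
30. n12.depth = true  [f.hot > 6]
31. n12.hot = 23  [f.hot + 16]
32. n11.val = 1  [B.hot * -2 + 47]
33. n11.fin = 2  [B.hot - 21]
34. n14.pre = false  [B.depth and S₀.pre]
35. n15.mk = -7  [-7]
36. n15.live = false  [S.pre == true]
37. n15.env = "py"  ["py"]
38. n16.mk = -2  [-2]
39. n16.live = false  [A₀.mk > -7]
40. n16.env = "qn"  ["qn"]
41. n17.cnt = 18  [terminal]
42. n16.fin = 7  [d.cnt - 11]
43. n18.cnt = 13  [terminal]
44. n15.fin = 29  [A₁.fin + 22]
45. n19.ok = false  [terminal]
46. n20.hot = 10  [terminal]
47. n14.val = 16  [A.fin - 13]
48. n14.fin = 0  [f.hot - 10]
49. n0.val = 6  [B.hot - 4]
50. n0.fin = 30  [S₁.val + S₂.fin + 29]

false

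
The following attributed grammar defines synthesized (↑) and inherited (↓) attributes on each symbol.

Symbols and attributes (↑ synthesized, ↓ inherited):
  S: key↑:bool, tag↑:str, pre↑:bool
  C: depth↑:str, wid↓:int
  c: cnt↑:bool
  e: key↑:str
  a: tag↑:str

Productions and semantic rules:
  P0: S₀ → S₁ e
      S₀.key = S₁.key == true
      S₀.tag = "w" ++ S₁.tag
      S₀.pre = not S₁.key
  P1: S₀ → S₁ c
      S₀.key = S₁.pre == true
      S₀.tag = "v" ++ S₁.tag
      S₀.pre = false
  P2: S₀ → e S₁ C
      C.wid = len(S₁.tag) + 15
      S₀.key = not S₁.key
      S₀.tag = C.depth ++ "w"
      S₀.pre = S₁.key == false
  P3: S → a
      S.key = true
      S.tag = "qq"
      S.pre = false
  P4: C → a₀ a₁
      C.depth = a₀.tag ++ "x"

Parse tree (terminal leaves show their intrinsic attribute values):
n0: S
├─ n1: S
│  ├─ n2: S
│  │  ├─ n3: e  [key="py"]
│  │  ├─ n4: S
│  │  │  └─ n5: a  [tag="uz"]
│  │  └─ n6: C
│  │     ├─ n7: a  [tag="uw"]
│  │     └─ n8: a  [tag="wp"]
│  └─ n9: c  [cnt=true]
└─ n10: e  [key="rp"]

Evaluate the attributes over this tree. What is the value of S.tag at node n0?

1. n3.key = "py"  [terminal]
2. n5.tag = "uz"  [terminal]
3. n4.key = true  [true]
4. n4.tag = "qq"  ["qq"]
5. n4.pre = false  [false]
6. n6.wid = 17  [len(S₁.tag) + 15]
7. n7.tag = "uw"  [terminal]
8. n8.tag = "wp"  [terminal]
9. n6.depth = "uwx"  [a₀.tag ++ "x"]
10. n2.key = false  [not S₁.key]
11. n2.tag = "uwxw"  [C.depth ++ "w"]
12. n2.pre = false  [S₁.key == false]
13. n9.cnt = true  [terminal]
14. n1.key = false  [S₁.pre == true]
15. n1.tag = "vuwxw"  ["v" ++ S₁.tag]
16. n1.pre = false  [false]
17. n10.key = "rp"  [terminal]
18. n0.key = false  [S₁.key == true]
19. n0.tag = "wvuwxw"  ["w" ++ S₁.tag]
20. n0.pre = true  [not S₁.key]

"wvuwxw"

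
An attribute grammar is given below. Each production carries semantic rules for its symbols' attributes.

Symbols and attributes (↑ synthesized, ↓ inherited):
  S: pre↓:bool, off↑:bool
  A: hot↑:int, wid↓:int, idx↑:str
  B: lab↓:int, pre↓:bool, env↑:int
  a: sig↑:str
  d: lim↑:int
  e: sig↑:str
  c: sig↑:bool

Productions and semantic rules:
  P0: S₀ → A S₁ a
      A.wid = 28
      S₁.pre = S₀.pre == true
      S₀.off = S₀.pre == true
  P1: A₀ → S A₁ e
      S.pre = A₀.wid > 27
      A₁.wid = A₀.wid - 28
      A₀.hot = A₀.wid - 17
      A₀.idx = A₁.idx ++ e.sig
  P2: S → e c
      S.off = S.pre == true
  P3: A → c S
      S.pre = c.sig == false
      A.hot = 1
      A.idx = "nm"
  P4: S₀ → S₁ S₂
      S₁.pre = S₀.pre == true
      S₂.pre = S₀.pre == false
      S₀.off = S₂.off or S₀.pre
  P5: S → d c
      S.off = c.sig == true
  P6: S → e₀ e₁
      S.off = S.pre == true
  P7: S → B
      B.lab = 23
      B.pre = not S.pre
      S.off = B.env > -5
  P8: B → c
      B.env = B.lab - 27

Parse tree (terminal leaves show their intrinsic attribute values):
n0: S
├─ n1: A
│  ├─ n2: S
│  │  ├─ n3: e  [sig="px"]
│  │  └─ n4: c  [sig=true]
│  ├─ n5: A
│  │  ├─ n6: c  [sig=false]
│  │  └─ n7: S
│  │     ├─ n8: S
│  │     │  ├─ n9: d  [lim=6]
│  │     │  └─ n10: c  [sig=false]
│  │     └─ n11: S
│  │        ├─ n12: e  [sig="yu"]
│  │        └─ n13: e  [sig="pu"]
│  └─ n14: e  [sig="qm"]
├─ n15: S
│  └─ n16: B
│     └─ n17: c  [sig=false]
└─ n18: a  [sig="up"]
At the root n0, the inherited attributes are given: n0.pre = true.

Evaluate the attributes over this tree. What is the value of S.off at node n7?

true

1. n0.pre = true  [given at root]
2. n1.wid = 28  [28]
3. n2.pre = true  [A₀.wid > 27]
4. n3.sig = "px"  [terminal]
5. n4.sig = true  [terminal]
6. n2.off = true  [S.pre == true]
7. n5.wid = 0  [A₀.wid - 28]
8. n6.sig = false  [terminal]
9. n7.pre = true  [c.sig == false]
10. n8.pre = true  [S₀.pre == true]
11. n9.lim = 6  [terminal]
12. n10.sig = false  [terminal]
13. n8.off = false  [c.sig == true]
14. n11.pre = false  [S₀.pre == false]
15. n12.sig = "yu"  [terminal]
16. n13.sig = "pu"  [terminal]
17. n11.off = false  [S.pre == true]
18. n7.off = true  [S₂.off or S₀.pre]
19. n5.hot = 1  [1]
20. n5.idx = "nm"  ["nm"]
21. n14.sig = "qm"  [terminal]
22. n1.hot = 11  [A₀.wid - 17]
23. n1.idx = "nmqm"  [A₁.idx ++ e.sig]
24. n15.pre = true  [S₀.pre == true]
25. n16.lab = 23  [23]
26. n16.pre = false  [not S.pre]
27. n17.sig = false  [terminal]
28. n16.env = -4  [B.lab - 27]
29. n15.off = true  [B.env > -5]
30. n18.sig = "up"  [terminal]
31. n0.off = true  [S₀.pre == true]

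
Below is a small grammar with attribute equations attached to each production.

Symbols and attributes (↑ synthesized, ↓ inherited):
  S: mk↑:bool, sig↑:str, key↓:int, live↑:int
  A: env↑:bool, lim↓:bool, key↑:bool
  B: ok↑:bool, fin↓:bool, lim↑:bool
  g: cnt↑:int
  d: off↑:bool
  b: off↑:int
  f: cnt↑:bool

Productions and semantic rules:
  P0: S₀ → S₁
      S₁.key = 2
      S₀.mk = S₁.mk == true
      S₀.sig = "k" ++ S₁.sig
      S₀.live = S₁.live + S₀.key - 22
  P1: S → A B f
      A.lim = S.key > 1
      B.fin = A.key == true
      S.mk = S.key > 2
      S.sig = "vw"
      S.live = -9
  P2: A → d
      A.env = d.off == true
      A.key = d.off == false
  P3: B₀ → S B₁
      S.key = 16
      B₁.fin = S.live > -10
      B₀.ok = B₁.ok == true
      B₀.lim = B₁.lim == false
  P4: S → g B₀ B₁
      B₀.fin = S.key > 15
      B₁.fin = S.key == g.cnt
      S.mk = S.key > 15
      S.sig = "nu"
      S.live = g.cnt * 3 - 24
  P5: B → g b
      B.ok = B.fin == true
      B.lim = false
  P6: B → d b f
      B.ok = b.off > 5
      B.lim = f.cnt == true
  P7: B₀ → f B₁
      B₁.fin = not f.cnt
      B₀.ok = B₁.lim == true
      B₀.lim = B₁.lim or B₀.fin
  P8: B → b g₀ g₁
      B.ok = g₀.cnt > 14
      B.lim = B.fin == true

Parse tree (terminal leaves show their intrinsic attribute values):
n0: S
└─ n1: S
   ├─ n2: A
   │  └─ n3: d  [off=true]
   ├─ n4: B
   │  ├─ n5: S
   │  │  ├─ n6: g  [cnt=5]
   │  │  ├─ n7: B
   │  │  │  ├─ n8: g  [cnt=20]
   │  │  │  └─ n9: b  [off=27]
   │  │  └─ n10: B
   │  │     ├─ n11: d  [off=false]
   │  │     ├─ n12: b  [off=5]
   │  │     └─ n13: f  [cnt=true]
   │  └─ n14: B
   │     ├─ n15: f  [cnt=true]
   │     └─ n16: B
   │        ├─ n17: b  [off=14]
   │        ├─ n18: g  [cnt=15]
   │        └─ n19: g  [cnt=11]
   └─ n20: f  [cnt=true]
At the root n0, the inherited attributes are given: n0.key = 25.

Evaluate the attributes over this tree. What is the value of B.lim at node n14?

true

1. n0.key = 25  [given at root]
2. n1.key = 2  [2]
3. n2.lim = true  [S.key > 1]
4. n3.off = true  [terminal]
5. n2.env = true  [d.off == true]
6. n2.key = false  [d.off == false]
7. n4.fin = false  [A.key == true]
8. n5.key = 16  [16]
9. n6.cnt = 5  [terminal]
10. n7.fin = true  [S.key > 15]
11. n8.cnt = 20  [terminal]
12. n9.off = 27  [terminal]
13. n7.ok = true  [B.fin == true]
14. n7.lim = false  [false]
15. n10.fin = false  [S.key == g.cnt]
16. n11.off = false  [terminal]
17. n12.off = 5  [terminal]
18. n13.cnt = true  [terminal]
19. n10.ok = false  [b.off > 5]
20. n10.lim = true  [f.cnt == true]
21. n5.mk = true  [S.key > 15]
22. n5.sig = "nu"  ["nu"]
23. n5.live = -9  [g.cnt * 3 - 24]
24. n14.fin = true  [S.live > -10]
25. n15.cnt = true  [terminal]
26. n16.fin = false  [not f.cnt]
27. n17.off = 14  [terminal]
28. n18.cnt = 15  [terminal]
29. n19.cnt = 11  [terminal]
30. n16.ok = true  [g₀.cnt > 14]
31. n16.lim = false  [B.fin == true]
32. n14.ok = false  [B₁.lim == true]
33. n14.lim = true  [B₁.lim or B₀.fin]
34. n4.ok = false  [B₁.ok == true]
35. n4.lim = false  [B₁.lim == false]
36. n20.cnt = true  [terminal]
37. n1.mk = false  [S.key > 2]
38. n1.sig = "vw"  ["vw"]
39. n1.live = -9  [-9]
40. n0.mk = false  [S₁.mk == true]
41. n0.sig = "kvw"  ["k" ++ S₁.sig]
42. n0.live = -6  [S₁.live + S₀.key - 22]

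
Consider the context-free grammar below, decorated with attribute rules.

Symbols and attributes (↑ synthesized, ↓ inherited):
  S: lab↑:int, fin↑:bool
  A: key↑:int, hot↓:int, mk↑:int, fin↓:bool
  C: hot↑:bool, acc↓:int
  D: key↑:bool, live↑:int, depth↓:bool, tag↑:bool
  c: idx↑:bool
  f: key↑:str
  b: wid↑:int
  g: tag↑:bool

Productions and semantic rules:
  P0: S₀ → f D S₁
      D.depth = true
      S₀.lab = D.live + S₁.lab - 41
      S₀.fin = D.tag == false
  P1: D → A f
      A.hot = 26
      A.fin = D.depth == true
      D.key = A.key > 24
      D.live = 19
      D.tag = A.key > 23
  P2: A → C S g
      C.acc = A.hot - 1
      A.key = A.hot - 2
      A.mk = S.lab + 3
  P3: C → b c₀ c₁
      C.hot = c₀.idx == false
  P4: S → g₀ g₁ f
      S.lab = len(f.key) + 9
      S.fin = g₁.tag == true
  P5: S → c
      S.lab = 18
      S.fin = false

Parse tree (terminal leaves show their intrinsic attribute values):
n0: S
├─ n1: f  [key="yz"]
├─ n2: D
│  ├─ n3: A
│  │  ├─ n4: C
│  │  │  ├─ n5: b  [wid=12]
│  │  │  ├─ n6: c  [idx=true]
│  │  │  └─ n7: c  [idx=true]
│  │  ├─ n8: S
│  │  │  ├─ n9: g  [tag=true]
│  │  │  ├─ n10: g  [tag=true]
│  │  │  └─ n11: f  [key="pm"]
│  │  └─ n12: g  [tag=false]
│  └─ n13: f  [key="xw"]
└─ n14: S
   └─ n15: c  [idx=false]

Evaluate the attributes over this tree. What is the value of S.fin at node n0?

1. n1.key = "yz"  [terminal]
2. n2.depth = true  [true]
3. n3.hot = 26  [26]
4. n3.fin = true  [D.depth == true]
5. n4.acc = 25  [A.hot - 1]
6. n5.wid = 12  [terminal]
7. n6.idx = true  [terminal]
8. n7.idx = true  [terminal]
9. n4.hot = false  [c₀.idx == false]
10. n9.tag = true  [terminal]
11. n10.tag = true  [terminal]
12. n11.key = "pm"  [terminal]
13. n8.lab = 11  [len(f.key) + 9]
14. n8.fin = true  [g₁.tag == true]
15. n12.tag = false  [terminal]
16. n3.key = 24  [A.hot - 2]
17. n3.mk = 14  [S.lab + 3]
18. n13.key = "xw"  [terminal]
19. n2.key = false  [A.key > 24]
20. n2.live = 19  [19]
21. n2.tag = true  [A.key > 23]
22. n15.idx = false  [terminal]
23. n14.lab = 18  [18]
24. n14.fin = false  [false]
25. n0.lab = -4  [D.live + S₁.lab - 41]
26. n0.fin = false  [D.tag == false]

false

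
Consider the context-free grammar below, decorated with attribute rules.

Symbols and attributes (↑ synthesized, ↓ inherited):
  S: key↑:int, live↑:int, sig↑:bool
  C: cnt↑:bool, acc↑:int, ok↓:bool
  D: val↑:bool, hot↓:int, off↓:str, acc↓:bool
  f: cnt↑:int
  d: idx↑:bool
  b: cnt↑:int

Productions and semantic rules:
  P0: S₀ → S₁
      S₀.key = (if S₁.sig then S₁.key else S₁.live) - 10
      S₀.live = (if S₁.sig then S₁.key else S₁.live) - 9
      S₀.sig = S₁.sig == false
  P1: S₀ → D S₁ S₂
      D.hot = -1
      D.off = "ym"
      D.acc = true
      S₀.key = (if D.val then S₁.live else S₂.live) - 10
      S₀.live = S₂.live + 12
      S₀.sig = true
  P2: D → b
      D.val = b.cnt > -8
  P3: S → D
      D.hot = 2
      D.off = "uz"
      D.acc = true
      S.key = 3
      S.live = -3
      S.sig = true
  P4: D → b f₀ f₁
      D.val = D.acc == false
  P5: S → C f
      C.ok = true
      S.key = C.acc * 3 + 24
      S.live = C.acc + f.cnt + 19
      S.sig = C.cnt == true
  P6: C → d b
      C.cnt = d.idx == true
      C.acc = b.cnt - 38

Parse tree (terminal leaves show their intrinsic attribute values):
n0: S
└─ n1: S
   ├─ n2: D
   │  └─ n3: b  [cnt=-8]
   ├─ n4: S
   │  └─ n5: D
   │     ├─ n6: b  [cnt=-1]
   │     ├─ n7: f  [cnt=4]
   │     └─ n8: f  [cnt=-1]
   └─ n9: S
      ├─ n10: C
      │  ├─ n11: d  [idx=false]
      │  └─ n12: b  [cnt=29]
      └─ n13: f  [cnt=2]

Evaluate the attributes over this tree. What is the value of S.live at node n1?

1. n2.hot = -1  [-1]
2. n2.off = "ym"  ["ym"]
3. n2.acc = true  [true]
4. n3.cnt = -8  [terminal]
5. n2.val = false  [b.cnt > -8]
6. n5.hot = 2  [2]
7. n5.off = "uz"  ["uz"]
8. n5.acc = true  [true]
9. n6.cnt = -1  [terminal]
10. n7.cnt = 4  [terminal]
11. n8.cnt = -1  [terminal]
12. n5.val = false  [D.acc == false]
13. n4.key = 3  [3]
14. n4.live = -3  [-3]
15. n4.sig = true  [true]
16. n10.ok = true  [true]
17. n11.idx = false  [terminal]
18. n12.cnt = 29  [terminal]
19. n10.cnt = false  [d.idx == true]
20. n10.acc = -9  [b.cnt - 38]
21. n13.cnt = 2  [terminal]
22. n9.key = -3  [C.acc * 3 + 24]
23. n9.live = 12  [C.acc + f.cnt + 19]
24. n9.sig = false  [C.cnt == true]
25. n1.key = 2  [(if D.val then S₁.live else S₂.live) - 10]
26. n1.live = 24  [S₂.live + 12]
27. n1.sig = true  [true]
28. n0.key = -8  [(if S₁.sig then S₁.key else S₁.live) - 10]
29. n0.live = -7  [(if S₁.sig then S₁.key else S₁.live) - 9]
30. n0.sig = false  [S₁.sig == false]

24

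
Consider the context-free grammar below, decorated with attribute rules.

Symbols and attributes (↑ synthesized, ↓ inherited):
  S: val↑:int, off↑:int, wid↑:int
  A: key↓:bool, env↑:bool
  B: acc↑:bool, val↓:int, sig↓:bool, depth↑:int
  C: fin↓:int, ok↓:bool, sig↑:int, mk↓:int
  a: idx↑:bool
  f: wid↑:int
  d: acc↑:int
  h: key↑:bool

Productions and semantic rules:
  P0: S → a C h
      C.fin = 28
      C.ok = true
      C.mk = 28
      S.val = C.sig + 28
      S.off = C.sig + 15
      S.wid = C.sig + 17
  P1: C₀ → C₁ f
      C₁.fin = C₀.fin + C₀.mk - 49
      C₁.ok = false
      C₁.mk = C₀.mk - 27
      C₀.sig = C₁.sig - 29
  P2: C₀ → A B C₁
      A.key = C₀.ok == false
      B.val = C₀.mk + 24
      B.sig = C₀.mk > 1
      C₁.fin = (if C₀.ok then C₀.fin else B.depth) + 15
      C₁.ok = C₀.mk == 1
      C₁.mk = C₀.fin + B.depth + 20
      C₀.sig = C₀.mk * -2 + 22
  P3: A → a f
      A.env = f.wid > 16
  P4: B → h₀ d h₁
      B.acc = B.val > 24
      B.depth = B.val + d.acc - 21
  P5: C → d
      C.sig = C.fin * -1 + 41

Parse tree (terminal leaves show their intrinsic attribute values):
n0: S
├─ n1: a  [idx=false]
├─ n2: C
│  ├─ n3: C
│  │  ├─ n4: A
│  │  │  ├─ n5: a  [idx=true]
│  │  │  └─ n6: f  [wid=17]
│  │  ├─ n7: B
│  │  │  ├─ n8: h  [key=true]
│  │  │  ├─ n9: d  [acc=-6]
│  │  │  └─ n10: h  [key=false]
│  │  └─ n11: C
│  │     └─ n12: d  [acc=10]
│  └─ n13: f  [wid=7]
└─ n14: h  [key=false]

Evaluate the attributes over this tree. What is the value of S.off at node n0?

1. n1.idx = false  [terminal]
2. n2.fin = 28  [28]
3. n2.ok = true  [true]
4. n2.mk = 28  [28]
5. n3.fin = 7  [C₀.fin + C₀.mk - 49]
6. n3.ok = false  [false]
7. n3.mk = 1  [C₀.mk - 27]
8. n4.key = true  [C₀.ok == false]
9. n5.idx = true  [terminal]
10. n6.wid = 17  [terminal]
11. n4.env = true  [f.wid > 16]
12. n7.val = 25  [C₀.mk + 24]
13. n7.sig = false  [C₀.mk > 1]
14. n8.key = true  [terminal]
15. n9.acc = -6  [terminal]
16. n10.key = false  [terminal]
17. n7.acc = true  [B.val > 24]
18. n7.depth = -2  [B.val + d.acc - 21]
19. n11.fin = 13  [(if C₀.ok then C₀.fin else B.depth) + 15]
20. n11.ok = true  [C₀.mk == 1]
21. n11.mk = 25  [C₀.fin + B.depth + 20]
22. n12.acc = 10  [terminal]
23. n11.sig = 28  [C.fin * -1 + 41]
24. n3.sig = 20  [C₀.mk * -2 + 22]
25. n13.wid = 7  [terminal]
26. n2.sig = -9  [C₁.sig - 29]
27. n14.key = false  [terminal]
28. n0.val = 19  [C.sig + 28]
29. n0.off = 6  [C.sig + 15]
30. n0.wid = 8  [C.sig + 17]

6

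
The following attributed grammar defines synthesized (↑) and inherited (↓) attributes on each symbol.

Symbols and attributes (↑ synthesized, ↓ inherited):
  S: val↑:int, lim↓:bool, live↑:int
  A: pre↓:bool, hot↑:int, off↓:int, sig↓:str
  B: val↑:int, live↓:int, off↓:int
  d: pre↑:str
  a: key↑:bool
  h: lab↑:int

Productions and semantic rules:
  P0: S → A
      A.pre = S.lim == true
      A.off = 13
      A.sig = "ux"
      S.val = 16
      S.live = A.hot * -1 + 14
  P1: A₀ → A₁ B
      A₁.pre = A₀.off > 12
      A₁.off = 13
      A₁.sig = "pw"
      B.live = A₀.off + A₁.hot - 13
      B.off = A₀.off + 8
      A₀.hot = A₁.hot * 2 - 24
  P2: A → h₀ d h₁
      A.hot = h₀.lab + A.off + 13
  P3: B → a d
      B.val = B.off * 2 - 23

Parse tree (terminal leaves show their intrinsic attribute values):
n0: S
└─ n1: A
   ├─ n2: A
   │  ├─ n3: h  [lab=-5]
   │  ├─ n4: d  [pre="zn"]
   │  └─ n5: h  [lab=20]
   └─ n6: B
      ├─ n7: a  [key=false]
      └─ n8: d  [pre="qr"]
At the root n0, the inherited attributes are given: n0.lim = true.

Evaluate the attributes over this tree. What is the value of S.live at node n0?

1. n0.lim = true  [given at root]
2. n1.pre = true  [S.lim == true]
3. n1.off = 13  [13]
4. n1.sig = "ux"  ["ux"]
5. n2.pre = true  [A₀.off > 12]
6. n2.off = 13  [13]
7. n2.sig = "pw"  ["pw"]
8. n3.lab = -5  [terminal]
9. n4.pre = "zn"  [terminal]
10. n5.lab = 20  [terminal]
11. n2.hot = 21  [h₀.lab + A.off + 13]
12. n6.live = 21  [A₀.off + A₁.hot - 13]
13. n6.off = 21  [A₀.off + 8]
14. n7.key = false  [terminal]
15. n8.pre = "qr"  [terminal]
16. n6.val = 19  [B.off * 2 - 23]
17. n1.hot = 18  [A₁.hot * 2 - 24]
18. n0.val = 16  [16]
19. n0.live = -4  [A.hot * -1 + 14]

-4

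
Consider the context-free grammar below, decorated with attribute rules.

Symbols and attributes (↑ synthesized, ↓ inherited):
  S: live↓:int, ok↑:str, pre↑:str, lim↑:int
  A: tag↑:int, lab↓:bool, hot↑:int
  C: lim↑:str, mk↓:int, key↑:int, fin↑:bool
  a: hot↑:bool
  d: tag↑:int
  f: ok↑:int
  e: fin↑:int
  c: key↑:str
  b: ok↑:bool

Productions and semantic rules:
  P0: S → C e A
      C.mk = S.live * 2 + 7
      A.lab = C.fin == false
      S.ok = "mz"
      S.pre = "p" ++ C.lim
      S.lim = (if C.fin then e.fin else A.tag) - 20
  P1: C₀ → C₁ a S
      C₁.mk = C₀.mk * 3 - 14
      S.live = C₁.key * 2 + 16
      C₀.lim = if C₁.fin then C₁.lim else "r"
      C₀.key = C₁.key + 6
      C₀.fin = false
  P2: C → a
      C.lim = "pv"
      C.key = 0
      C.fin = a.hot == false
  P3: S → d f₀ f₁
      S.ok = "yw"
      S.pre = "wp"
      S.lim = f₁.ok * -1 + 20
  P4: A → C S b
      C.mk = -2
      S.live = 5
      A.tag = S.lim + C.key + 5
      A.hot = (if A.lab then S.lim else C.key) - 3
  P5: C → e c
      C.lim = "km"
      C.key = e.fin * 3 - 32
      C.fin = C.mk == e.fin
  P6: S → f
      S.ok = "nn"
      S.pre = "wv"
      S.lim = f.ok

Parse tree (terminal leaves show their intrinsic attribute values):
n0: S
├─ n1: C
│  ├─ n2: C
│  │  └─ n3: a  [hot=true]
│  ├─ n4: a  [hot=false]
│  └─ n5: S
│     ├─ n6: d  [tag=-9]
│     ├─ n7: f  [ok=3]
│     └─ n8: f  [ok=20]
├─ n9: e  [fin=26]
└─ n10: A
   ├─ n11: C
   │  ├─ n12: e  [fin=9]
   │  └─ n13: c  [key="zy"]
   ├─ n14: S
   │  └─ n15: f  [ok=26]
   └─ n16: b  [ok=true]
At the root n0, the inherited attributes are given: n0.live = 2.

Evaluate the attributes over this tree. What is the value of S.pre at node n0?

"pr"

1. n0.live = 2  [given at root]
2. n1.mk = 11  [S.live * 2 + 7]
3. n2.mk = 19  [C₀.mk * 3 - 14]
4. n3.hot = true  [terminal]
5. n2.lim = "pv"  ["pv"]
6. n2.key = 0  [0]
7. n2.fin = false  [a.hot == false]
8. n4.hot = false  [terminal]
9. n5.live = 16  [C₁.key * 2 + 16]
10. n6.tag = -9  [terminal]
11. n7.ok = 3  [terminal]
12. n8.ok = 20  [terminal]
13. n5.ok = "yw"  ["yw"]
14. n5.pre = "wp"  ["wp"]
15. n5.lim = 0  [f₁.ok * -1 + 20]
16. n1.lim = "r"  [if C₁.fin then C₁.lim else "r"]
17. n1.key = 6  [C₁.key + 6]
18. n1.fin = false  [false]
19. n9.fin = 26  [terminal]
20. n10.lab = true  [C.fin == false]
21. n11.mk = -2  [-2]
22. n12.fin = 9  [terminal]
23. n13.key = "zy"  [terminal]
24. n11.lim = "km"  ["km"]
25. n11.key = -5  [e.fin * 3 - 32]
26. n11.fin = false  [C.mk == e.fin]
27. n14.live = 5  [5]
28. n15.ok = 26  [terminal]
29. n14.ok = "nn"  ["nn"]
30. n14.pre = "wv"  ["wv"]
31. n14.lim = 26  [f.ok]
32. n16.ok = true  [terminal]
33. n10.tag = 26  [S.lim + C.key + 5]
34. n10.hot = 23  [(if A.lab then S.lim else C.key) - 3]
35. n0.ok = "mz"  ["mz"]
36. n0.pre = "pr"  ["p" ++ C.lim]
37. n0.lim = 6  [(if C.fin then e.fin else A.tag) - 20]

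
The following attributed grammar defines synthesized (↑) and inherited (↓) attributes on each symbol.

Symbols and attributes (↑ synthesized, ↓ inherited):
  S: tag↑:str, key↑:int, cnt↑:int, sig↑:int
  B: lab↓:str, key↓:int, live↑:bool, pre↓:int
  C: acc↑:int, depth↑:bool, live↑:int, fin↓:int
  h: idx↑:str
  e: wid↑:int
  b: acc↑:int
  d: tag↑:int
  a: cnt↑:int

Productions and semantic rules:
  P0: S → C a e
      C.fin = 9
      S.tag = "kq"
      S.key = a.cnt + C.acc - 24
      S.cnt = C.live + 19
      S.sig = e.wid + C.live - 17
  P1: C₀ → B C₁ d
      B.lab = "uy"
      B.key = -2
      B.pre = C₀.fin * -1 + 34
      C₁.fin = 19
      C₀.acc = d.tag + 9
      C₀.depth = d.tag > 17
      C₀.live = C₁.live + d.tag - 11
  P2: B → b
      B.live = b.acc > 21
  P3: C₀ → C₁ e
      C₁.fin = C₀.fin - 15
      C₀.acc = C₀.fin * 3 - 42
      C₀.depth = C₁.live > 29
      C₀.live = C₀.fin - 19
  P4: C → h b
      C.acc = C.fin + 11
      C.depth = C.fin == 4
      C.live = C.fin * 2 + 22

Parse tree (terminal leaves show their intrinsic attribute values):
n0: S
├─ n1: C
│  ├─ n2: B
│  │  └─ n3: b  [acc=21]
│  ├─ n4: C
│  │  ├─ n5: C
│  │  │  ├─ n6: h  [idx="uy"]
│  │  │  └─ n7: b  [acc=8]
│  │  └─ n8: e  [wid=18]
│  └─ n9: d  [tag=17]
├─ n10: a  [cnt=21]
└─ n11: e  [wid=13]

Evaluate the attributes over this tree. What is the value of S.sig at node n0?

1. n1.fin = 9  [9]
2. n2.lab = "uy"  ["uy"]
3. n2.key = -2  [-2]
4. n2.pre = 25  [C₀.fin * -1 + 34]
5. n3.acc = 21  [terminal]
6. n2.live = false  [b.acc > 21]
7. n4.fin = 19  [19]
8. n5.fin = 4  [C₀.fin - 15]
9. n6.idx = "uy"  [terminal]
10. n7.acc = 8  [terminal]
11. n5.acc = 15  [C.fin + 11]
12. n5.depth = true  [C.fin == 4]
13. n5.live = 30  [C.fin * 2 + 22]
14. n8.wid = 18  [terminal]
15. n4.acc = 15  [C₀.fin * 3 - 42]
16. n4.depth = true  [C₁.live > 29]
17. n4.live = 0  [C₀.fin - 19]
18. n9.tag = 17  [terminal]
19. n1.acc = 26  [d.tag + 9]
20. n1.depth = false  [d.tag > 17]
21. n1.live = 6  [C₁.live + d.tag - 11]
22. n10.cnt = 21  [terminal]
23. n11.wid = 13  [terminal]
24. n0.tag = "kq"  ["kq"]
25. n0.key = 23  [a.cnt + C.acc - 24]
26. n0.cnt = 25  [C.live + 19]
27. n0.sig = 2  [e.wid + C.live - 17]

2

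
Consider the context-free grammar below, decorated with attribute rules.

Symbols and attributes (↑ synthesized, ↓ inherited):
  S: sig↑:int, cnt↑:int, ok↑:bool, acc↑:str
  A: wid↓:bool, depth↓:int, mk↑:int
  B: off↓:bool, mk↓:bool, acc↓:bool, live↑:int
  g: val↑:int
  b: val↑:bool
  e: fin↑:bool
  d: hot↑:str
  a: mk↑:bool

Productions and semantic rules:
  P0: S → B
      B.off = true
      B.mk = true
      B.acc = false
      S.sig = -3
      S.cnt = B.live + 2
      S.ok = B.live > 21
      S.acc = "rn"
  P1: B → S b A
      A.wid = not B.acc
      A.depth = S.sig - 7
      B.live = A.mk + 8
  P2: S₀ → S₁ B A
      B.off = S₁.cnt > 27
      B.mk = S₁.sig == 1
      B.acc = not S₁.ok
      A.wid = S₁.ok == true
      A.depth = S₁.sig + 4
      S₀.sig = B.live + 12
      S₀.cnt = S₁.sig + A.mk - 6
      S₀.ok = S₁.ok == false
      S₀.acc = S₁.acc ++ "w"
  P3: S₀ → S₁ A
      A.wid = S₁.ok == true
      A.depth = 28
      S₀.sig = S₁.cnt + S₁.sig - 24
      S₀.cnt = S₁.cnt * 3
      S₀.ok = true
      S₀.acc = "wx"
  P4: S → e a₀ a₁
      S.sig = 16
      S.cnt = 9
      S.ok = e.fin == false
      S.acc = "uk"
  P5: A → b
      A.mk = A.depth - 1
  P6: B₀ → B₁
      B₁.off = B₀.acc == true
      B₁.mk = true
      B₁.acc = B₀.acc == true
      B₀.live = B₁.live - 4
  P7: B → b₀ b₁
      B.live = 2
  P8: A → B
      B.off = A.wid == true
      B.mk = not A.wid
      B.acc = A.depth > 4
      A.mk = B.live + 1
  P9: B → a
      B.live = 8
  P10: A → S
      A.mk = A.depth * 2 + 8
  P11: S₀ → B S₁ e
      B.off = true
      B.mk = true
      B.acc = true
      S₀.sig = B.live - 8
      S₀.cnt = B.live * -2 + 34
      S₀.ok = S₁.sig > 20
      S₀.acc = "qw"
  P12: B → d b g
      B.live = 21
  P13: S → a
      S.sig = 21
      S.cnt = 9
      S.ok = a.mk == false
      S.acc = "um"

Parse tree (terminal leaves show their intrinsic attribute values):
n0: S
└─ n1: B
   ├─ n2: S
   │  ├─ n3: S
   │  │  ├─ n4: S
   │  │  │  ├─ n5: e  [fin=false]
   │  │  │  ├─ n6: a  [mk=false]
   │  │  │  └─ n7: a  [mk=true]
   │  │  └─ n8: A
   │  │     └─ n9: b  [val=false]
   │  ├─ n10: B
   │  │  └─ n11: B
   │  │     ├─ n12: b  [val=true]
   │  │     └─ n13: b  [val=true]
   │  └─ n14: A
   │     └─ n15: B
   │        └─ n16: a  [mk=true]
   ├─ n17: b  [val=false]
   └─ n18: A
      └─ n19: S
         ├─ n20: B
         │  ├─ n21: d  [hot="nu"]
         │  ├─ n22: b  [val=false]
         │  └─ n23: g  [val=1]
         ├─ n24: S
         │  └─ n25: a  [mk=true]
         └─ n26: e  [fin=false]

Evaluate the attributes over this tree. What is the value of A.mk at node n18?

1. n1.off = true  [true]
2. n1.mk = true  [true]
3. n1.acc = false  [false]
4. n5.fin = false  [terminal]
5. n6.mk = false  [terminal]
6. n7.mk = true  [terminal]
7. n4.sig = 16  [16]
8. n4.cnt = 9  [9]
9. n4.ok = true  [e.fin == false]
10. n4.acc = "uk"  ["uk"]
11. n8.wid = true  [S₁.ok == true]
12. n8.depth = 28  [28]
13. n9.val = false  [terminal]
14. n8.mk = 27  [A.depth - 1]
15. n3.sig = 1  [S₁.cnt + S₁.sig - 24]
16. n3.cnt = 27  [S₁.cnt * 3]
17. n3.ok = true  [true]
18. n3.acc = "wx"  ["wx"]
19. n10.off = false  [S₁.cnt > 27]
20. n10.mk = true  [S₁.sig == 1]
21. n10.acc = false  [not S₁.ok]
22. n11.off = false  [B₀.acc == true]
23. n11.mk = true  [true]
24. n11.acc = false  [B₀.acc == true]
25. n12.val = true  [terminal]
26. n13.val = true  [terminal]
27. n11.live = 2  [2]
28. n10.live = -2  [B₁.live - 4]
29. n14.wid = true  [S₁.ok == true]
30. n14.depth = 5  [S₁.sig + 4]
31. n15.off = true  [A.wid == true]
32. n15.mk = false  [not A.wid]
33. n15.acc = true  [A.depth > 4]
34. n16.mk = true  [terminal]
35. n15.live = 8  [8]
36. n14.mk = 9  [B.live + 1]
37. n2.sig = 10  [B.live + 12]
38. n2.cnt = 4  [S₁.sig + A.mk - 6]
39. n2.ok = false  [S₁.ok == false]
40. n2.acc = "wxw"  [S₁.acc ++ "w"]
41. n17.val = false  [terminal]
42. n18.wid = true  [not B.acc]
43. n18.depth = 3  [S.sig - 7]
44. n20.off = true  [true]
45. n20.mk = true  [true]
46. n20.acc = true  [true]
47. n21.hot = "nu"  [terminal]
48. n22.val = false  [terminal]
49. n23.val = 1  [terminal]
50. n20.live = 21  [21]
51. n25.mk = true  [terminal]
52. n24.sig = 21  [21]
53. n24.cnt = 9  [9]
54. n24.ok = false  [a.mk == false]
55. n24.acc = "um"  ["um"]
56. n26.fin = false  [terminal]
57. n19.sig = 13  [B.live - 8]
58. n19.cnt = -8  [B.live * -2 + 34]
59. n19.ok = true  [S₁.sig > 20]
60. n19.acc = "qw"  ["qw"]
61. n18.mk = 14  [A.depth * 2 + 8]
62. n1.live = 22  [A.mk + 8]
63. n0.sig = -3  [-3]
64. n0.cnt = 24  [B.live + 2]
65. n0.ok = true  [B.live > 21]
66. n0.acc = "rn"  ["rn"]

14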